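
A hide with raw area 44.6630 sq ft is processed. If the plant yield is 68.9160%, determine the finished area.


Formula: finished = raw * yield / 100
Substituting: finished = 44.6630 * 68.9160 / 100
Result: 30.7800 sq ft


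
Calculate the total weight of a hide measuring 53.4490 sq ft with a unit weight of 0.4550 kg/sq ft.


Formula: Weight = area * weight_per_sqft
Substituting: Weight = 53.4490 * 0.4550
Result: 24.3193 kg


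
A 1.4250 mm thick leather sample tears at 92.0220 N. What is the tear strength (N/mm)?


Formula: Tear strength = force / thickness
Substituting: Tear strength = 92.0220 / 1.4250
Result: 64.5768 N/mm


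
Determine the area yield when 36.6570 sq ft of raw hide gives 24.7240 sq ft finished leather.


Formula: Yield = finished / raw * 100
Substituting: Yield = 24.7240 / 36.6570 * 100
Result: 67.4469 %


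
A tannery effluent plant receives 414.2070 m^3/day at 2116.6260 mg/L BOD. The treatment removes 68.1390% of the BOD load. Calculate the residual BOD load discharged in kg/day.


Load_in = volume * conc / 1000 = 414.2070 * 2116.6260 / 1000 = 876.7213 kg/day
Removed = Load_in * eff / 100 = 876.7213 * 68.1390 / 100 = 597.3891 kg/day
Load_out = Load_in - Removed = 876.7213 - 597.3891 = 279.3322 kg/day


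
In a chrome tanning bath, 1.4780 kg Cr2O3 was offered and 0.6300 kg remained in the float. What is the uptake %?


Formula: Uptake = (offered - residual) / offered * 100
Substituting: Uptake = (1.4780 - 0.6300) / 1.4780 * 100
Result: 57.3748 %


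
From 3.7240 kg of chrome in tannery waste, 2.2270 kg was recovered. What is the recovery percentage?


Formula: Recovery = recovered / input * 100
Substituting: Recovery = 2.2270 / 3.7240 * 100
Result: 59.8013 %


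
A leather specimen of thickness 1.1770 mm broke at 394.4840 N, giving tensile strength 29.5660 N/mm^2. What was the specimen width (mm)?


Formula: w = F / (TS * t)
Substituting: w = 394.4840 / (29.5660 * 1.1770)
Result: 11.3360 mm


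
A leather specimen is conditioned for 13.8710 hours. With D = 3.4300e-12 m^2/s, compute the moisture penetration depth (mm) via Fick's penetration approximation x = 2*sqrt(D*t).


t = 13.8710 hr * 3600 = 49935.6000 s
D * t = 3.4300e-12 * 49935.6000 = 1.7128e-07
x = 2 * sqrt(D*t) = 2 * sqrt(1.7128e-07) = 8.2772e-04 m = 0.8277 mm


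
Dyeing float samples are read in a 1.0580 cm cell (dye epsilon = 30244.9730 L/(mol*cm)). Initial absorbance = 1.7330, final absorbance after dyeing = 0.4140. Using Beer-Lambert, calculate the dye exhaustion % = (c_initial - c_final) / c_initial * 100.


c_initial = A_i / (epsilon * l) = 1.7330 / (30244.9730 * 1.0580) = 5.4158e-05 mol/L
c_final = A_f / (epsilon * l) = 0.4140 / (30244.9730 * 1.0580) = 1.2938e-05 mol/L
Exhaustion = (c_initial - c_final) / c_initial * 100 = (5.4158e-05 - 1.2938e-05) / 5.4158e-05 * 100 = 76.1108 %


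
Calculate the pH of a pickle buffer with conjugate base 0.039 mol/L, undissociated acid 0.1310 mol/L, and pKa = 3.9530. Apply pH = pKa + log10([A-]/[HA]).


ratio = [A-] / [HA] = 0.039 / 0.1310 = 0.2977
log10(ratio) = -0.5262
pH = pKa + log10(ratio) = 3.9530 - 0.5262 = 3.4268


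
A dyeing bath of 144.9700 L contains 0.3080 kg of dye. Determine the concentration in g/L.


Formula: Conc = dye_mass(kg) / volume(L) * 1000
Substituting: Conc = 0.3080 / 144.9700 * 1000
Result: 2.1246 g/L


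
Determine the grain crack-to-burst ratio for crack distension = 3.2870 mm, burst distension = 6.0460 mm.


Formula: Ratio = crack / burst
Substituting: Ratio = 3.2870 / 6.0460
Result: 0.5437


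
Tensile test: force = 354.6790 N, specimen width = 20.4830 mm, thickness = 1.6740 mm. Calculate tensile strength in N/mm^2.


Formula: TS = force / (width * thickness)
Substituting: TS = 354.6790 / (20.4830 * 1.6740)
Result: 10.3440 N/mm^2


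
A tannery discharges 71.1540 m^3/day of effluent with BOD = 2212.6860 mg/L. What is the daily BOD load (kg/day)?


Formula: BOD_load = volume * conc / 1000
Substituting: BOD_load = 71.1540 * 2212.6860 / 1000
Result: 157.4415 kg/day


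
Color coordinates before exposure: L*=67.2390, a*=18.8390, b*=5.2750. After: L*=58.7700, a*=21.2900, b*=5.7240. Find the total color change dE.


dL = -8.4690, da = 2.4510, db = 0.4490
dE = sqrt((-8.4690)^2 + 2.4510^2 + 0.4490^2) = 8.8280


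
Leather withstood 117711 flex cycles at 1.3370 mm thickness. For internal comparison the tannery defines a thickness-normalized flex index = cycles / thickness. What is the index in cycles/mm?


Formula: Index = cycles / thickness
Substituting: Index = 117711 / 1.3370
Result: 88041.1369 cycles/mm


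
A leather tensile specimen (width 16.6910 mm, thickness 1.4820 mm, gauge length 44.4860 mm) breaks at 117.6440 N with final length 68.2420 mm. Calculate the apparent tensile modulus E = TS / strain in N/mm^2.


TS = F / (w * t) = 117.6440 / (16.6910 * 1.4820) = 4.7560 N/mm^2
strain = (Lf - L0) / L0 = (68.2420 - 44.4860) / 44.4860 = 0.5340
E = TS / strain = 4.7560 / 0.5340 = 8.9061 N/mm^2


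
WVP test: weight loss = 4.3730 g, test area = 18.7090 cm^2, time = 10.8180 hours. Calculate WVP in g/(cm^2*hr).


Formula: WVP = loss / (area * time)
Substituting: WVP = 4.3730 / (18.7090 * 10.8180)
Result: 0.0216064 g/(cm^2*hr)


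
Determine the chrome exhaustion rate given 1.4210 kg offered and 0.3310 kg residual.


Formula: Uptake = (offered - residual) / offered * 100
Substituting: Uptake = (1.4210 - 0.3310) / 1.4210 * 100
Result: 76.7065 %


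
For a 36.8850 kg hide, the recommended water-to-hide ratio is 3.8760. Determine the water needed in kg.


Formula: Water = hide_weight * ratio
Substituting: Water = 36.8850 * 3.8760
Result: 142.9663 kg


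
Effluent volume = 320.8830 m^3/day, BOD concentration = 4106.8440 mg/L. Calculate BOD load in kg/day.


Formula: BOD_load = volume * conc / 1000
Substituting: BOD_load = 320.8830 * 4106.8440 / 1000
Result: 1317.8164 kg/day


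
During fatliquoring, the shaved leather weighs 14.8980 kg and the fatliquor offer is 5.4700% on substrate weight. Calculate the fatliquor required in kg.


Formula: Fat = substrate * pct / 100
Substituting: Fat = 14.8980 * 5.4700 / 100
Result: 0.8149 kg


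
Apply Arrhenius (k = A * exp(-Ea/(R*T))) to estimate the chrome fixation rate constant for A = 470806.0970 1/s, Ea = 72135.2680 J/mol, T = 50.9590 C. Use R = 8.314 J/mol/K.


T_K = T_C + 273.15 = 50.9590 + 273.15 = 324.1090 K
exponent = -Ea / (R * T_K) = -72135.2680 / (8.314 * 324.1090) = -26.7699
k = A * exp(exponent) = 470806.0970 * exp(-26.7699) = 1.1139e-06 1/s


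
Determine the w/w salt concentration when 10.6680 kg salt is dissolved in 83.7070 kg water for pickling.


Formula: Conc = salt / (water + salt) * 100
Substituting: Conc = 10.6680 / (83.7070 + 10.6680) * 100
Result: 11.3038 %


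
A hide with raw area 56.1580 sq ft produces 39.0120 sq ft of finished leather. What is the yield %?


Formula: Yield = finished / raw * 100
Substituting: Yield = 39.0120 / 56.1580 * 100
Result: 69.4683 %


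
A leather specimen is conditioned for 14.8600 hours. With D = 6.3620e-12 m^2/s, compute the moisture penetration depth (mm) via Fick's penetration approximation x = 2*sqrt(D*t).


t = 14.8600 hr * 3600 = 53496.0000 s
D * t = 6.3620e-12 * 53496.0000 = 3.4034e-07
x = 2 * sqrt(D*t) = 2 * sqrt(3.4034e-07) = 0.00116678 m = 1.1668 mm


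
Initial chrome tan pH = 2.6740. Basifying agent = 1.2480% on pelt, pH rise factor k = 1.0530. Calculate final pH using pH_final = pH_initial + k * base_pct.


Formula: pH_final = pH_initial + k * base_pct
Substituting: pH_final = 2.6740 + 1.0530 * 1.2480
Result: 3.9881


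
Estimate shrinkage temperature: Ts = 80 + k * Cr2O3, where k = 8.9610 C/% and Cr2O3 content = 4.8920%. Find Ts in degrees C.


Formula: Ts = 80 + k * Cr2O3
Substituting: Ts = 80 + 8.9610 * 4.8920
Result: 123.8372 C


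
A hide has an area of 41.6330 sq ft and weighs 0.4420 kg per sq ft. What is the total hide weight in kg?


Formula: Weight = area * weight_per_sqft
Substituting: Weight = 41.6330 * 0.4420
Result: 18.4018 kg


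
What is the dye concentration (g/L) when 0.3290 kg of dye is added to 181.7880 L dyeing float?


Formula: Conc = dye_mass(kg) / volume(L) * 1000
Substituting: Conc = 0.3290 / 181.7880 * 1000
Result: 1.8098 g/L


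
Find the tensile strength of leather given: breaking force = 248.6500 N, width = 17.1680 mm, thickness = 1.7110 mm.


Formula: TS = force / (width * thickness)
Substituting: TS = 248.6500 / (17.1680 * 1.7110)
Result: 8.4648 N/mm^2


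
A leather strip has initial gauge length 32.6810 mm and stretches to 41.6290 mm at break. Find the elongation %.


Formula: Elongation = (Lf - L0) / L0 * 100
Substituting: Elongation = (41.6290 - 32.6810) / 32.6810 * 100
Result: 27.3798 %


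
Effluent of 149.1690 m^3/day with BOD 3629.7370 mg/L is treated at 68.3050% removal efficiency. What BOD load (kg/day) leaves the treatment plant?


Load_in = volume * conc / 1000 = 149.1690 * 3629.7370 / 1000 = 541.4442 kg/day
Removed = Load_in * eff / 100 = 541.4442 * 68.3050 / 100 = 369.8335 kg/day
Load_out = Load_in - Removed = 541.4442 - 369.8335 = 171.6108 kg/day


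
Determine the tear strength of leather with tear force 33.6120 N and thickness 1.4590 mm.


Formula: Tear strength = force / thickness
Substituting: Tear strength = 33.6120 / 1.4590
Result: 23.0377 N/mm


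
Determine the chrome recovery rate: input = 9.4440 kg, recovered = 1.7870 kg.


Formula: Recovery = recovered / input * 100
Substituting: Recovery = 1.7870 / 9.4440 * 100
Result: 18.9221 %


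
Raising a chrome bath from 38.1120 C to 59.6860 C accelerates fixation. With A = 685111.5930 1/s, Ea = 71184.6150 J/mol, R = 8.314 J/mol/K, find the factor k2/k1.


T1 = 38.1120 + 273.15 = 311.2620 K; T2 = 59.6860 + 273.15 = 332.8360 K
k1 = A * exp(-Ea/(R*T1)) = 685111.5930 * exp(-71184.6150/(8.314*311.2620)) = 7.7524e-07 1/s
k2 = A * exp(-Ea/(R*T2)) = 685111.5930 * exp(-71184.6150/(8.314*332.8360)) = 4.6109e-06 1/s
k2/k1 = 4.6109e-06 / 7.7524e-07 = 5.9476


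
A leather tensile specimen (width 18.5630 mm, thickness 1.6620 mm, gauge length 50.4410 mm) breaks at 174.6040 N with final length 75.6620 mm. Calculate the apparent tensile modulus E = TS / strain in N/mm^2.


TS = F / (w * t) = 174.6040 / (18.5630 * 1.6620) = 5.6595 N/mm^2
strain = (Lf - L0) / L0 = (75.6620 - 50.4410) / 50.4410 = 0.5000
E = TS / strain = 5.6595 / 0.5000 = 11.3187 N/mm^2


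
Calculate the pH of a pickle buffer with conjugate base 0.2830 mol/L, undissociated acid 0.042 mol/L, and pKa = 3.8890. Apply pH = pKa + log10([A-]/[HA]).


ratio = [A-] / [HA] = 0.2830 / 0.042 = 6.7381
log10(ratio) = 0.8285
pH = pKa + log10(ratio) = 3.8890 + 0.8285 = 4.7175


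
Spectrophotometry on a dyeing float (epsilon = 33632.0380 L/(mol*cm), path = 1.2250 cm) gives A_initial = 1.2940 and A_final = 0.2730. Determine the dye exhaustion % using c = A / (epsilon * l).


c_initial = A_i / (epsilon * l) = 1.2940 / (33632.0380 * 1.2250) = 3.1408e-05 mol/L
c_final = A_f / (epsilon * l) = 0.2730 / (33632.0380 * 1.2250) = 6.6263e-06 mol/L
Exhaustion = (c_initial - c_final) / c_initial * 100 = (3.1408e-05 - 6.6263e-06) / 3.1408e-05 * 100 = 78.9026 %


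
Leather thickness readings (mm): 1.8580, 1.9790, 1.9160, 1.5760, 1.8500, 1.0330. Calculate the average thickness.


Formula: Average = sum / n
Substituting: Average = 10.2120 / 6
Result: 1.7020 mm


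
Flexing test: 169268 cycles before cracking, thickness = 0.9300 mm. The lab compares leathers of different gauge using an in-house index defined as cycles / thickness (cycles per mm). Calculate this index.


Formula: Index = cycles / thickness
Substituting: Index = 169268 / 0.9300
Result: 182008.6022 cycles/mm


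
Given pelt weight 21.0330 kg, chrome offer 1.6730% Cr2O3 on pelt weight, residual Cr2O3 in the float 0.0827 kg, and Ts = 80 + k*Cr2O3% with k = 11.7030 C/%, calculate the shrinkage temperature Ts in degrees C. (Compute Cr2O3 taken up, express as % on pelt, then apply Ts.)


Offered = pelt * offer_pct / 100 = 21.0330 * 1.6730 / 100 = 0.3519 kg
Uptake = offered - residual = 0.3519 - 0.0827 = 0.2692 kg
Cr2O3% on pelt = uptake / pelt * 100 = 0.2692 / 21.0330 * 100 = 1.2798 %
Ts = 80 + k * Cr2O3% = 80 + 11.7030 * 1.2798 = 94.9776 C


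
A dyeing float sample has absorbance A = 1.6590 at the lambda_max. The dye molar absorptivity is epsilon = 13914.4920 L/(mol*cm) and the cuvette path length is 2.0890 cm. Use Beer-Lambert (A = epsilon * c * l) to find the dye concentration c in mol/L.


Formula: c = A / (epsilon * l)
Substituting: c = 1.6590 / (13914.4920 * 2.0890)
Result: 5.7074e-05 mol/L


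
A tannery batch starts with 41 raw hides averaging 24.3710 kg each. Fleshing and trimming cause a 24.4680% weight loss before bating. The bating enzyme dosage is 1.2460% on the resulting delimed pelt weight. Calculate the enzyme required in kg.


Total_raw = N * avg_wt = 41 * 24.3710 = 999.2110 kg
Substrate = Total_raw * (1 - loss/100) = 999.2110 * (1 - 24.4680/100) = 754.7241 kg
Enzyme = Substrate * pct / 100 = 754.7241 * 1.2460 / 100 = 9.4039 kg


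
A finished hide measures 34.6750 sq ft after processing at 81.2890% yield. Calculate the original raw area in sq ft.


Formula: raw = finished * 100 / yield
Substituting: raw = 34.6750 * 100 / 81.2890
Result: 42.6564 sq ft


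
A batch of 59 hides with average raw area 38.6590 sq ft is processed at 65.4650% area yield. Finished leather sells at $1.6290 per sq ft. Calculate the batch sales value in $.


Raw_total = N * avg_area = 59 * 38.6590 = 2280.8810 sq ft
Finished = Raw_total * yield / 100 = 2280.8810 * 65.4650 / 100 = 1493.1787 sq ft
Value = Finished * price = 1493.1787 * 1.6290 = 2432.3882 $


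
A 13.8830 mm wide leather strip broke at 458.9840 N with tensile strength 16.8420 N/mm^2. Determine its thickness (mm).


Formula: t = F / (TS * w)
Substituting: t = 458.9840 / (16.8420 * 13.8830)
Result: 1.9630 mm


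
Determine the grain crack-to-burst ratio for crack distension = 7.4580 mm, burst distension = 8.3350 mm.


Formula: Ratio = crack / burst
Substituting: Ratio = 7.4580 / 8.3350
Result: 0.8948


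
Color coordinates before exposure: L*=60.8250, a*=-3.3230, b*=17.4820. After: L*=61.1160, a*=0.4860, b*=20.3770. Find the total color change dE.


dL = 0.2910, da = 3.8090, db = 2.8950
dE = sqrt(0.2910^2 + 3.8090^2 + 2.8950^2) = 4.7931


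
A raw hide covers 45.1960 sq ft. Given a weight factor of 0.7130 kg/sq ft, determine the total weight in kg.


Formula: Weight = area * weight_per_sqft
Substituting: Weight = 45.1960 * 0.7130
Result: 32.2247 kg


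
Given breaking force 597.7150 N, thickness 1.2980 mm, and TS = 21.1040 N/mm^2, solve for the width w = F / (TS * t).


Formula: w = F / (TS * t)
Substituting: w = 597.7150 / (21.1040 * 1.2980)
Result: 21.8200 mm


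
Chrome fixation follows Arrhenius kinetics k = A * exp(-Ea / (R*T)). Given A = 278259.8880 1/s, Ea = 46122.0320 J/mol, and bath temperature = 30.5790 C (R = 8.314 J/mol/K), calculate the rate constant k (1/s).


T_K = T_C + 273.15 = 30.5790 + 273.15 = 303.7290 K
exponent = -Ea / (R * T_K) = -46122.0320 / (8.314 * 303.7290) = -18.2647
k = A * exp(exponent) = 278259.8880 * exp(-18.2647) = 0.00325237 1/s


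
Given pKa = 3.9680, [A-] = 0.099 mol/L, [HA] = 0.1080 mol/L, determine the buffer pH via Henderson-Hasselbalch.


ratio = [A-] / [HA] = 0.099 / 0.1080 = 0.9167
log10(ratio) = -0.0377886
pH = pKa + log10(ratio) = 3.9680 - 0.0377886 = 3.9302


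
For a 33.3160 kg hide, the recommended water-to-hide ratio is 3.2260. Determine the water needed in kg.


Formula: Water = hide_weight * ratio
Substituting: Water = 33.3160 * 3.2260
Result: 107.4774 kg


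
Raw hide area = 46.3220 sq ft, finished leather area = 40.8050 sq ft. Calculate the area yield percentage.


Formula: Yield = finished / raw * 100
Substituting: Yield = 40.8050 / 46.3220 * 100
Result: 88.0899 %


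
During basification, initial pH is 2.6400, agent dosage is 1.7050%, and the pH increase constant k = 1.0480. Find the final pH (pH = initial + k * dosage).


Formula: pH_final = pH_initial + k * base_pct
Substituting: pH_final = 2.6400 + 1.0480 * 1.7050
Result: 4.4268


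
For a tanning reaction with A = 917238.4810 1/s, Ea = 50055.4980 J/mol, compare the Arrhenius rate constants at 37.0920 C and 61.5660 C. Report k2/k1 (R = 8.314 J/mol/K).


T1 = 37.0920 + 273.15 = 310.2420 K; T2 = 61.5660 + 273.15 = 334.7160 K
k1 = A * exp(-Ea/(R*T1)) = 917238.4810 * exp(-50055.4980/(8.314*310.2420)) = 0.00342345 1/s
k2 = A * exp(-Ea/(R*T2)) = 917238.4810 * exp(-50055.4980/(8.314*334.7160)) = 0.0141485 1/s
k2/k1 = 0.0141485 / 0.00342345 = 4.1328


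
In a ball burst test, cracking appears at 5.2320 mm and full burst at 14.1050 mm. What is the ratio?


Formula: Ratio = crack / burst
Substituting: Ratio = 5.2320 / 14.1050
Result: 0.3709


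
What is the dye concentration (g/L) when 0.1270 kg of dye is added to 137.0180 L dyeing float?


Formula: Conc = dye_mass(kg) / volume(L) * 1000
Substituting: Conc = 0.1270 / 137.0180 * 1000
Result: 0.9269 g/L


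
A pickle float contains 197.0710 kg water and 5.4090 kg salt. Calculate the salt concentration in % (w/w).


Formula: Conc = salt / (water + salt) * 100
Substituting: Conc = 5.4090 / (197.0710 + 5.4090) * 100
Result: 2.6714 %


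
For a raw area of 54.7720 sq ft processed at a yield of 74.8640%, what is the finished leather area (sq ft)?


Formula: finished = raw * yield / 100
Substituting: finished = 54.7720 * 74.8640 / 100
Result: 41.0045 sq ft


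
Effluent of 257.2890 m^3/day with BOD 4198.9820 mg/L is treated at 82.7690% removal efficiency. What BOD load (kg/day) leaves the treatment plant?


Load_in = volume * conc / 1000 = 257.2890 * 4198.9820 / 1000 = 1080.3519 kg/day
Removed = Load_in * eff / 100 = 1080.3519 * 82.7690 / 100 = 894.1964 kg/day
Load_out = Load_in - Removed = 1080.3519 - 894.1964 = 186.1554 kg/day


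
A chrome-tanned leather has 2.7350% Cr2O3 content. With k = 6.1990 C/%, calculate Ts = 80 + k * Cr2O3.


Formula: Ts = 80 + k * Cr2O3
Substituting: Ts = 80 + 6.1990 * 2.7350
Result: 96.9543 C


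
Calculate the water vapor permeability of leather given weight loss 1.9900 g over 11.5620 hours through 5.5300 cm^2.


Formula: WVP = loss / (area * time)
Substituting: WVP = 1.9900 / (5.5300 * 11.5620)
Result: 0.031124 g/(cm^2*hr)


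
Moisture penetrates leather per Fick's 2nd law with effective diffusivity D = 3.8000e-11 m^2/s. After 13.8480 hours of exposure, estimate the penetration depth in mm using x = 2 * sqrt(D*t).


t = 13.8480 hr * 3600 = 49852.8000 s
D * t = 3.8000e-11 * 49852.8000 = 1.8944e-06
x = 2 * sqrt(D*t) = 2 * sqrt(1.8944e-06) = 0.00275275 m = 2.7527 mm


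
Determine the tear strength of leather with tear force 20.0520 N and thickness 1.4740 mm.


Formula: Tear strength = force / thickness
Substituting: Tear strength = 20.0520 / 1.4740
Result: 13.6038 N/mm


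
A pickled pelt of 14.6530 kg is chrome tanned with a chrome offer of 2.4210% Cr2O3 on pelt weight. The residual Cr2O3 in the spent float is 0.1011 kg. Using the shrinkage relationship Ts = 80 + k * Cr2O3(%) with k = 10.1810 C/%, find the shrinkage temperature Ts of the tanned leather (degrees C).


Offered = pelt * offer_pct / 100 = 14.6530 * 2.4210 / 100 = 0.3547 kg
Uptake = offered - residual = 0.3547 - 0.1011 = 0.2536 kg
Cr2O3% on pelt = uptake / pelt * 100 = 0.2536 / 14.6530 * 100 = 1.7310 %
Ts = 80 + k * Cr2O3% = 80 + 10.1810 * 1.7310 = 97.6237 C


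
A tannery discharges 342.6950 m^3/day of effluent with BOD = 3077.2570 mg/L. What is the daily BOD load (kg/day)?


Formula: BOD_load = volume * conc / 1000
Substituting: BOD_load = 342.6950 * 3077.2570 / 1000
Result: 1054.5606 kg/day


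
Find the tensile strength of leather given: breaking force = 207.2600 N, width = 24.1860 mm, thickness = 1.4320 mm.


Formula: TS = force / (width * thickness)
Substituting: TS = 207.2600 / (24.1860 * 1.4320)
Result: 5.9842 N/mm^2


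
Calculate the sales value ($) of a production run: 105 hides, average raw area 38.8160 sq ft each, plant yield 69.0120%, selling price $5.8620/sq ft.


Raw_total = N * avg_area = 105 * 38.8160 = 4075.6800 sq ft
Finished = Raw_total * yield / 100 = 4075.6800 * 69.0120 / 100 = 2812.7083 sq ft
Value = Finished * price = 2812.7083 * 5.8620 = 16488.0959 $


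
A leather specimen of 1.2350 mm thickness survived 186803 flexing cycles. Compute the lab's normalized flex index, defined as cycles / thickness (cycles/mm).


Formula: Index = cycles / thickness
Substituting: Index = 186803 / 1.2350
Result: 151257.4899 cycles/mm


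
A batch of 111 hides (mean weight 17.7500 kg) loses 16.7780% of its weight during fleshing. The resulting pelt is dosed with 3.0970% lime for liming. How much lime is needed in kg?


Total_raw = N * avg_wt = 111 * 17.7500 = 1970.2500 kg
Substrate = Total_raw * (1 - loss/100) = 1970.2500 * (1 - 16.7780/100) = 1639.6815 kg
Lime = Substrate * pct / 100 = 1639.6815 * 3.0970 / 100 = 50.7809 kg


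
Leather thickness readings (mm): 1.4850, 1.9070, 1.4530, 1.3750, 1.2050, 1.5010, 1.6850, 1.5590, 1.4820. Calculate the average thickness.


Formula: Average = sum / n
Substituting: Average = 13.6520 / 9
Result: 1.5169 mm


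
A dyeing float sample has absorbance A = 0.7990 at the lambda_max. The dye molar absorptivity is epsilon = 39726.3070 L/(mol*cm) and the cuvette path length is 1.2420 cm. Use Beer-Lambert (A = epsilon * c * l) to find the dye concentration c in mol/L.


Formula: c = A / (epsilon * l)
Substituting: c = 0.7990 / (39726.3070 * 1.2420)
Result: 1.6194e-05 mol/L


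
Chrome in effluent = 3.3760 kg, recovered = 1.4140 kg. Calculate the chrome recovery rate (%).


Formula: Recovery = recovered / input * 100
Substituting: Recovery = 1.4140 / 3.3760 * 100
Result: 41.8839 %


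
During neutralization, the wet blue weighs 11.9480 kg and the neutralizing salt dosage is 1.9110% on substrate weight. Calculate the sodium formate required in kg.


Formula: Neutralizer = substrate * pct / 100
Substituting: Neutralizer = 11.9480 * 1.9110 / 100
Result: 0.2283 kg


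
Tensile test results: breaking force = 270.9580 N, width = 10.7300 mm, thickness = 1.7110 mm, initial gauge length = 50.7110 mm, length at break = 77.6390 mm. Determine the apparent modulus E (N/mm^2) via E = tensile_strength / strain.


TS = F / (w * t) = 270.9580 / (10.7300 * 1.7110) = 14.7588 N/mm^2
strain = (Lf - L0) / L0 = (77.6390 - 50.7110) / 50.7110 = 0.5310
E = TS / strain = 14.7588 / 0.5310 = 27.7940 N/mm^2


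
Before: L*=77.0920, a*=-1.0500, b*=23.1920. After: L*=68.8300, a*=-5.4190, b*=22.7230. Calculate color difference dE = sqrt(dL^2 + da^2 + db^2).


dL = -8.2620, da = -4.3690, db = -0.4690
dE = sqrt((-8.2620)^2 + (-4.3690)^2 + (-0.4690)^2) = 9.3578


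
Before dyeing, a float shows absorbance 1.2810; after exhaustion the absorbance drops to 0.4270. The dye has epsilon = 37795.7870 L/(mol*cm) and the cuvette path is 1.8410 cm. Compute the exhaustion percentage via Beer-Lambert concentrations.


c_initial = A_i / (epsilon * l) = 1.2810 / (37795.7870 * 1.8410) = 1.8410e-05 mol/L
c_final = A_f / (epsilon * l) = 0.4270 / (37795.7870 * 1.8410) = 6.1366e-06 mol/L
Exhaustion = (c_initial - c_final) / c_initial * 100 = (1.8410e-05 - 6.1366e-06) / 1.8410e-05 * 100 = 66.6667 %


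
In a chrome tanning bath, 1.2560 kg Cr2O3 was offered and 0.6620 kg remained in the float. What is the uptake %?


Formula: Uptake = (offered - residual) / offered * 100
Substituting: Uptake = (1.2560 - 0.6620) / 1.2560 * 100
Result: 47.2930 %


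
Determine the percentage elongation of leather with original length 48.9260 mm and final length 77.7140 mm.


Formula: Elongation = (Lf - L0) / L0 * 100
Substituting: Elongation = (77.7140 - 48.9260) / 48.9260 * 100
Result: 58.8399 %


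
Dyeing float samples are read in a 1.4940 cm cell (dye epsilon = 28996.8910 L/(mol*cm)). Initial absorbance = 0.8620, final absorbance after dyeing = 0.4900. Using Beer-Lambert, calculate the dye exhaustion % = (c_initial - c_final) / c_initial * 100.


c_initial = A_i / (epsilon * l) = 0.8620 / (28996.8910 * 1.4940) = 1.9898e-05 mol/L
c_final = A_f / (epsilon * l) = 0.4900 / (28996.8910 * 1.4940) = 1.1311e-05 mol/L
Exhaustion = (c_initial - c_final) / c_initial * 100 = (1.9898e-05 - 1.1311e-05) / 1.9898e-05 * 100 = 43.1555 %


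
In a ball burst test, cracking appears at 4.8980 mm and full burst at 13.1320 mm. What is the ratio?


Formula: Ratio = crack / burst
Substituting: Ratio = 4.8980 / 13.1320
Result: 0.3730


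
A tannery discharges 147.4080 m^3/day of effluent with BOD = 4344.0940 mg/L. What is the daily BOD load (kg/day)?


Formula: BOD_load = volume * conc / 1000
Substituting: BOD_load = 147.4080 * 4344.0940 / 1000
Result: 640.3542 kg/day


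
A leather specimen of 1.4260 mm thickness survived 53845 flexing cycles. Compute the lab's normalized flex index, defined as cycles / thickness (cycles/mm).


Formula: Index = cycles / thickness
Substituting: Index = 53845 / 1.4260
Result: 37759.4670 cycles/mm


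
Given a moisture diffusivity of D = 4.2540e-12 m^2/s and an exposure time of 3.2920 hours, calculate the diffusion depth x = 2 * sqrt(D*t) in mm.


t = 3.2920 hr * 3600 = 11851.2000 s
D * t = 4.2540e-12 * 11851.2000 = 5.0415e-08
x = 2 * sqrt(D*t) = 2 * sqrt(5.0415e-08) = 4.4907e-04 m = 0.4491 mm


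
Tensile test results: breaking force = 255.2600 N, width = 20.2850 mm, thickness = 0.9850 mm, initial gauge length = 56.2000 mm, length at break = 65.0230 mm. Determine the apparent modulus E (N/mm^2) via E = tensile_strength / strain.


TS = F / (w * t) = 255.2600 / (20.2850 * 0.9850) = 12.7753 N/mm^2
strain = (Lf - L0) / L0 = (65.0230 - 56.2000) / 56.2000 = 0.1570
E = TS / strain = 12.7753 / 0.1570 = 81.3751 N/mm^2


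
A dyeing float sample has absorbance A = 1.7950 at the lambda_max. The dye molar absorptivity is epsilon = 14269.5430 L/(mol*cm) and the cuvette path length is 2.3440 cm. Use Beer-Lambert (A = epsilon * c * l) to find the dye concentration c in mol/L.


Formula: c = A / (epsilon * l)
Substituting: c = 1.7950 / (14269.5430 * 2.3440)
Result: 5.3666e-05 mol/L


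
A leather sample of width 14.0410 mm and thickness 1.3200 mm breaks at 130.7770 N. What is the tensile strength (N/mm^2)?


Formula: TS = force / (width * thickness)
Substituting: TS = 130.7770 / (14.0410 * 1.3200)
Result: 7.0560 N/mm^2


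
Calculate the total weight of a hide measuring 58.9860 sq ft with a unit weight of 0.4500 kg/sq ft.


Formula: Weight = area * weight_per_sqft
Substituting: Weight = 58.9860 * 0.4500
Result: 26.5437 kg


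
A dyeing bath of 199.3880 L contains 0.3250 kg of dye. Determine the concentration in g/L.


Formula: Conc = dye_mass(kg) / volume(L) * 1000
Substituting: Conc = 0.3250 / 199.3880 * 1000
Result: 1.6300 g/L


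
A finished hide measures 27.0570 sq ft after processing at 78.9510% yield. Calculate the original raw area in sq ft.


Formula: raw = finished * 100 / yield
Substituting: raw = 27.0570 * 100 / 78.9510
Result: 34.2706 sq ft


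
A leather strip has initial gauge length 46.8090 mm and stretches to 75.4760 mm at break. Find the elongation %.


Formula: Elongation = (Lf - L0) / L0 * 100
Substituting: Elongation = (75.4760 - 46.8090) / 46.8090 * 100
Result: 61.2425 %


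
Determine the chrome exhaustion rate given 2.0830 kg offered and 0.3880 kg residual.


Formula: Uptake = (offered - residual) / offered * 100
Substituting: Uptake = (2.0830 - 0.3880) / 2.0830 * 100
Result: 81.3730 %


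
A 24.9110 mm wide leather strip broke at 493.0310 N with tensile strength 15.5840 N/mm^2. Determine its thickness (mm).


Formula: t = F / (TS * w)
Substituting: t = 493.0310 / (15.5840 * 24.9110)
Result: 1.2700 mm


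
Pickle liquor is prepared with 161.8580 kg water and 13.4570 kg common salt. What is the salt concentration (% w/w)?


Formula: Conc = salt / (water + salt) * 100
Substituting: Conc = 13.4570 / (161.8580 + 13.4570) * 100
Result: 7.6759 %


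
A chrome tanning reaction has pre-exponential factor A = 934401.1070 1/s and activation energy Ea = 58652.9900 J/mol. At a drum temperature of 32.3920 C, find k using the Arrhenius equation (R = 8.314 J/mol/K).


T_K = T_C + 273.15 = 32.3920 + 273.15 = 305.5420 K
exponent = -Ea / (R * T_K) = -58652.9900 / (8.314 * 305.5420) = -23.0892
k = A * exp(exponent) = 934401.1070 * exp(-23.0892) = 8.7703e-05 1/s


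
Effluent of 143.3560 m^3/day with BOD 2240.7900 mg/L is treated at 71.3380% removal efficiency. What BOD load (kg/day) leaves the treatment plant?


Load_in = volume * conc / 1000 = 143.3560 * 2240.7900 / 1000 = 321.2307 kg/day
Removed = Load_in * eff / 100 = 321.2307 * 71.3380 / 100 = 229.1596 kg/day
Load_out = Load_in - Removed = 321.2307 - 229.1596 = 92.0711 kg/day


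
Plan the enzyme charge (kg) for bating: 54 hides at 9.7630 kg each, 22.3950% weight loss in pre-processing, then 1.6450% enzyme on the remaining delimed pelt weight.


Total_raw = N * avg_wt = 54 * 9.7630 = 527.2020 kg
Substrate = Total_raw * (1 - loss/100) = 527.2020 * (1 - 22.3950/100) = 409.1351 kg
Enzyme = Substrate * pct / 100 = 409.1351 * 1.6450 / 100 = 6.7303 kg


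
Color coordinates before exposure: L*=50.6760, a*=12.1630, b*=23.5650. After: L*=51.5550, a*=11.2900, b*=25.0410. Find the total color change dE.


dL = 0.8790, da = -0.8730, db = 1.4760
dE = sqrt(0.8790^2 + (-0.8730)^2 + 1.4760^2) = 1.9270


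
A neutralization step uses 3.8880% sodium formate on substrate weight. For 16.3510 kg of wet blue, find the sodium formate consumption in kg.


Formula: Neutralizer = substrate * pct / 100
Substituting: Neutralizer = 16.3510 * 3.8880 / 100
Result: 0.6357 kg


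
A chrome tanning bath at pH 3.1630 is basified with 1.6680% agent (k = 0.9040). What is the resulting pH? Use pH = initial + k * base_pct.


Formula: pH_final = pH_initial + k * base_pct
Substituting: pH_final = 3.1630 + 0.9040 * 1.6680
Result: 4.6709


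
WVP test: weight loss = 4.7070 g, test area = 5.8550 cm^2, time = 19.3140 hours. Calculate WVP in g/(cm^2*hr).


Formula: WVP = loss / (area * time)
Substituting: WVP = 4.7070 / (5.8550 * 19.3140)
Result: 0.0416241 g/(cm^2*hr)


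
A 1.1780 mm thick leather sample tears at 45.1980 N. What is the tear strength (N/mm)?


Formula: Tear strength = force / thickness
Substituting: Tear strength = 45.1980 / 1.1780
Result: 38.3684 N/mm


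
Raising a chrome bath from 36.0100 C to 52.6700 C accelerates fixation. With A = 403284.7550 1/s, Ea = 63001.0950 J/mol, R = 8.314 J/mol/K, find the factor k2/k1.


T1 = 36.0100 + 273.15 = 309.1600 K; T2 = 52.6700 + 273.15 = 325.8200 K
k1 = A * exp(-Ea/(R*T1)) = 403284.7550 * exp(-63001.0950/(8.314*309.1600)) = 9.1364e-06 1/s
k2 = A * exp(-Ea/(R*T2)) = 403284.7550 * exp(-63001.0950/(8.314*325.8200)) = 3.1994e-05 1/s
k2/k1 = 3.1994e-05 / 9.1364e-06 = 3.5018


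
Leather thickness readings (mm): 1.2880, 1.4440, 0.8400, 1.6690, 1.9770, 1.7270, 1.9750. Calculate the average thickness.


Formula: Average = sum / n
Substituting: Average = 10.9200 / 7
Result: 1.5600 mm


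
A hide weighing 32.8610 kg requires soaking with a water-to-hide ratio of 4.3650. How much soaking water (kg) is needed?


Formula: Water = hide_weight * ratio
Substituting: Water = 32.8610 * 4.3650
Result: 143.4383 kg


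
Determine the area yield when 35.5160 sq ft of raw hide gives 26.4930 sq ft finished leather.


Formula: Yield = finished / raw * 100
Substituting: Yield = 26.4930 / 35.5160 * 100
Result: 74.5945 %


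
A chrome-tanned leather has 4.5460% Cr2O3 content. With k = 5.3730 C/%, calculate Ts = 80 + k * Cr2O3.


Formula: Ts = 80 + k * Cr2O3
Substituting: Ts = 80 + 5.3730 * 4.5460
Result: 104.4257 C


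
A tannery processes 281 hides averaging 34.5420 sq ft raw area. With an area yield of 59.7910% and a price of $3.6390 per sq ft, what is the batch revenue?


Raw_total = N * avg_area = 281 * 34.5420 = 9706.3020 sq ft
Finished = Raw_total * yield / 100 = 9706.3020 * 59.7910 / 100 = 5803.4950 sq ft
Value = Finished * price = 5803.4950 * 3.6390 = 21118.9184 $


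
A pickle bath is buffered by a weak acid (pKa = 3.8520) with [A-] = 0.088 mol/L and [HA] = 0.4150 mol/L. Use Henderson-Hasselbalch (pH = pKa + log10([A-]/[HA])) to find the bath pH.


ratio = [A-] / [HA] = 0.088 / 0.4150 = 0.2120
log10(ratio) = -0.6736
pH = pKa + log10(ratio) = 3.8520 - 0.6736 = 3.1784


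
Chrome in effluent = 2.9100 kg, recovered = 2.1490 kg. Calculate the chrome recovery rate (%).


Formula: Recovery = recovered / input * 100
Substituting: Recovery = 2.1490 / 2.9100 * 100
Result: 73.8488 %


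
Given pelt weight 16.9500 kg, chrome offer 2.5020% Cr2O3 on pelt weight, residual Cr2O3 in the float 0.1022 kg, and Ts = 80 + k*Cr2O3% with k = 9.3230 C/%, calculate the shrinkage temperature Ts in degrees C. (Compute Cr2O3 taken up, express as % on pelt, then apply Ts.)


Offered = pelt * offer_pct / 100 = 16.9500 * 2.5020 / 100 = 0.4241 kg
Uptake = offered - residual = 0.4241 - 0.1022 = 0.3219 kg
Cr2O3% on pelt = uptake / pelt * 100 = 0.3219 / 16.9500 * 100 = 1.8991 %
Ts = 80 + k * Cr2O3% = 80 + 9.3230 * 1.8991 = 97.7048 C


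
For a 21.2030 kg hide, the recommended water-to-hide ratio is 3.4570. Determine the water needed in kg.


Formula: Water = hide_weight * ratio
Substituting: Water = 21.2030 * 3.4570
Result: 73.2988 kg


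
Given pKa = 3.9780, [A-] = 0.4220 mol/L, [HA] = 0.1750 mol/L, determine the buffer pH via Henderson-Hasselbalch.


ratio = [A-] / [HA] = 0.4220 / 0.1750 = 2.4114
log10(ratio) = 0.3823
pH = pKa + log10(ratio) = 3.9780 + 0.3823 = 4.3603


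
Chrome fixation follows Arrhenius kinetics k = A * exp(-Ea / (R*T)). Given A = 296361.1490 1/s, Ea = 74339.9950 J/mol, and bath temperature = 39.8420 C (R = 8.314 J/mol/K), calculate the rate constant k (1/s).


T_K = T_C + 273.15 = 39.8420 + 273.15 = 312.9920 K
exponent = -Ea / (R * T_K) = -74339.9950 / (8.314 * 312.9920) = -28.5680
k = A * exp(exponent) = 296361.1490 * exp(-28.5680) = 1.1612e-07 1/s


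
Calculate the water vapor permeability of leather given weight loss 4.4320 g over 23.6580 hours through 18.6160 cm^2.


Formula: WVP = loss / (area * time)
Substituting: WVP = 4.4320 / (18.6160 * 23.6580)
Result: 0.0100632 g/(cm^2*hr)


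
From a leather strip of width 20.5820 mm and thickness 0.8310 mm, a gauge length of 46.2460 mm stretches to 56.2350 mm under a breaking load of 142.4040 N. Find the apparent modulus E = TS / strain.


TS = F / (w * t) = 142.4040 / (20.5820 * 0.8310) = 8.3259 N/mm^2
strain = (Lf - L0) / L0 = (56.2350 - 46.2460) / 46.2460 = 0.2160
E = TS / strain = 8.3259 / 0.2160 = 38.5466 N/mm^2


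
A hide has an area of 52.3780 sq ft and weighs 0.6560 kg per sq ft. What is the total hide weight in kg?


Formula: Weight = area * weight_per_sqft
Substituting: Weight = 52.3780 * 0.6560
Result: 34.3600 kg


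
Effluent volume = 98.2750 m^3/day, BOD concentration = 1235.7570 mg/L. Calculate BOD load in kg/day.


Formula: BOD_load = volume * conc / 1000
Substituting: BOD_load = 98.2750 * 1235.7570 / 1000
Result: 121.4440 kg/day


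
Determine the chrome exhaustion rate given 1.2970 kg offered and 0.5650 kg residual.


Formula: Uptake = (offered - residual) / offered * 100
Substituting: Uptake = (1.2970 - 0.5650) / 1.2970 * 100
Result: 56.4379 %


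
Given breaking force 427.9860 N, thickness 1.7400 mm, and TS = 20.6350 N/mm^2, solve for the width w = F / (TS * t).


Formula: w = F / (TS * t)
Substituting: w = 427.9860 / (20.6350 * 1.7400)
Result: 11.9200 mm


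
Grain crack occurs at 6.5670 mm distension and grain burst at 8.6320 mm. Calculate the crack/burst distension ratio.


Formula: Ratio = crack / burst
Substituting: Ratio = 6.5670 / 8.6320
Result: 0.7608


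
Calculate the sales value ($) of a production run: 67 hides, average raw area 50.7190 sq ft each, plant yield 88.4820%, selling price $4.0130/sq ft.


Raw_total = N * avg_area = 67 * 50.7190 = 3398.1730 sq ft
Finished = Raw_total * yield / 100 = 3398.1730 * 88.4820 / 100 = 3006.7714 sq ft
Value = Finished * price = 3006.7714 * 4.0130 = 12066.1738 $


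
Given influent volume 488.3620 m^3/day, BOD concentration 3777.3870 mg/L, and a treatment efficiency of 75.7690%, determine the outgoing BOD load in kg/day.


Load_in = volume * conc / 1000 = 488.3620 * 3777.3870 / 1000 = 1844.7323 kg/day
Removed = Load_in * eff / 100 = 1844.7323 * 75.7690 / 100 = 1397.7352 kg/day
Load_out = Load_in - Removed = 1844.7323 - 1397.7352 = 446.9971 kg/day


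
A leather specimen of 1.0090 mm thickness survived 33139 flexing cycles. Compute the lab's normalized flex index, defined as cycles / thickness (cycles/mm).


Formula: Index = cycles / thickness
Substituting: Index = 33139 / 1.0090
Result: 32843.4093 cycles/mm


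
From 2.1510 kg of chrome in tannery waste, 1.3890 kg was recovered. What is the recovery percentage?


Formula: Recovery = recovered / input * 100
Substituting: Recovery = 1.3890 / 2.1510 * 100
Result: 64.5746 %


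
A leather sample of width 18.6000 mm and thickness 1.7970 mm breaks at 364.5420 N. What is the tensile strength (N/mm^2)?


Formula: TS = force / (width * thickness)
Substituting: TS = 364.5420 / (18.6000 * 1.7970)
Result: 10.9065 N/mm^2


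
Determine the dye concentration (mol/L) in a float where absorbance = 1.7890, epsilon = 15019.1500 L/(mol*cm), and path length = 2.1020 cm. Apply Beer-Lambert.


Formula: c = A / (epsilon * l)
Substituting: c = 1.7890 / (15019.1500 * 2.1020)
Result: 5.6667e-05 mol/L


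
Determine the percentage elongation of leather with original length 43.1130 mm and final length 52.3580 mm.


Formula: Elongation = (Lf - L0) / L0 * 100
Substituting: Elongation = (52.3580 - 43.1130) / 43.1130 * 100
Result: 21.4436 %


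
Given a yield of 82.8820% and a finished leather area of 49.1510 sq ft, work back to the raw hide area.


Formula: raw = finished * 100 / yield
Substituting: raw = 49.1510 * 100 / 82.8820
Result: 59.3024 sq ft


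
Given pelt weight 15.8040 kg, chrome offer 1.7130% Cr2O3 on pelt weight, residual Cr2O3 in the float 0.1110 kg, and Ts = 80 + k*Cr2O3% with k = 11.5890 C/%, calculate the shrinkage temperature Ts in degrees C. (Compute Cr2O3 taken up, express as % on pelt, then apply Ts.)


Offered = pelt * offer_pct / 100 = 15.8040 * 1.7130 / 100 = 0.2707 kg
Uptake = offered - residual = 0.2707 - 0.1110 = 0.1597 kg
Cr2O3% on pelt = uptake / pelt * 100 = 0.1597 / 15.8040 * 100 = 1.0106 %
Ts = 80 + k * Cr2O3% = 80 + 11.5890 * 1.0106 = 91.7124 C


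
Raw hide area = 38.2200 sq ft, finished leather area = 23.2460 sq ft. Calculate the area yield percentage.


Formula: Yield = finished / raw * 100
Substituting: Yield = 23.2460 / 38.2200 * 100
Result: 60.8216 %


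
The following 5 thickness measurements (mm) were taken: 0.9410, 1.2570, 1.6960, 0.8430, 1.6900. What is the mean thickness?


Formula: Average = sum / n
Substituting: Average = 6.4270 / 5
Result: 1.2854 mm


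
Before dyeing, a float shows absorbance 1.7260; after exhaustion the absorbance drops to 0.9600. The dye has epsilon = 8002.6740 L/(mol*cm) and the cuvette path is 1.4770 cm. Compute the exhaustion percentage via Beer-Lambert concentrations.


c_initial = A_i / (epsilon * l) = 1.7260 / (8002.6740 * 1.4770) = 1.4602e-04 mol/L
c_final = A_f / (epsilon * l) = 0.9600 / (8002.6740 * 1.4770) = 8.1219e-05 mol/L
Exhaustion = (c_initial - c_final) / c_initial * 100 = (1.4602e-04 - 8.1219e-05) / 1.4602e-04 * 100 = 44.3801 %


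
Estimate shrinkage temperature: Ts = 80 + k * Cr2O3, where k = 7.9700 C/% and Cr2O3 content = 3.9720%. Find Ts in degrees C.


Formula: Ts = 80 + k * Cr2O3
Substituting: Ts = 80 + 7.9700 * 3.9720
Result: 111.6568 C
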